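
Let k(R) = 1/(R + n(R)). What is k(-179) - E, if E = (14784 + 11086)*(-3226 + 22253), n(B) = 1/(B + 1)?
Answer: -15683876377048/31863 ≈ -4.9223e+8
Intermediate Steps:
n(B) = 1/(1 + B)
k(R) = 1/(R + 1/(1 + R))
E = 492228490 (E = 25870*19027 = 492228490)
k(-179) - E = (1 - 179)/(1 - 179*(1 - 179)) - 1*492228490 = -178/(1 - 179*(-178)) - 492228490 = -178/(1 + 31862) - 492228490 = -178/31863 - 492228490 = -15683876377048/31863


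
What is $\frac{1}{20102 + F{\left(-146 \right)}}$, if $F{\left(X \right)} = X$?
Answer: $\frac{1}{19956} \approx 5.011 \cdot 10^{-5}$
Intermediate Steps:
$\frac{1}{20102 + F{\left(-146 \right)}} = \frac{1}{20102 - 146} = \frac{1}{19956}$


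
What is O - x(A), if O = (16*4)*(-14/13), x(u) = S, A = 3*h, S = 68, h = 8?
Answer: -1780/13 ≈ -136.92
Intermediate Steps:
A = 24 (A = 3*8 = 24)
x(u) = 68
O = -896/13 (O = 64*(-14*1/13) = 64*(-14/13) = -896/13 ≈ -68.923)
O - x(A) = -896/13 - 1*68 = -896/13 - 68 = -1780/13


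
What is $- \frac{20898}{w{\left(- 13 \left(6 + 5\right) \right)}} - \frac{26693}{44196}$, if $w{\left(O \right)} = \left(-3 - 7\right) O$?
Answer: $- \frac{480889499}{31600140} \approx -15.218$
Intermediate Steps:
$w{\left(O \right)} = - 10 O$
$- \frac{20898}{w{\left(- 13 \left(6 + 5\right) \right)}} - \frac{26693}{44196} = - \frac{20898}{\left(-10\right) \left(- 13 \left(6 + 5\right)\right)} - \frac{26693}{44196} = - \frac{20898}{\left(-10\right) \left(\left(-13\right) 11\right)} - \frac{26693}{44196} = - \frac{20898}{\left(-10\right) \left(-143\right)} - \frac{26693}{44196} = - \frac{20898}{1430} - \frac{26693}{44196} = \left(-20898\right) \frac{1}{1430} - \frac{26693}{44196} = - \frac{10449}{715} - \frac{26693}{44196} = - \frac{480889499}{31600140}$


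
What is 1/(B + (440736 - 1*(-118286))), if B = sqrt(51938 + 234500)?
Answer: 279511/156252655023 - sqrt(286438)/312505310046 ≈ 1.7871e-6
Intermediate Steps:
B = sqrt(286438) ≈ 535.20
1/(B + (440736 - 1*(-118286))) = 1/(sqrt(286438) + (440736 - 1*(-118286))) = 1/(sqrt(286438) + (440736 + 118286)) = 1/(sqrt(286438) + 559022) = 1/(559022 + sqrt(286438))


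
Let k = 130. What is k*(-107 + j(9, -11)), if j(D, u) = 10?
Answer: -12610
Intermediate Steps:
k*(-107 + j(9, -11)) = 130*(-107 + 10) = 130*(-97) = -12610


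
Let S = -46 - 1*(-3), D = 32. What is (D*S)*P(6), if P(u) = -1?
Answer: 1376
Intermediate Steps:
S = -43 (S = -46 + 3 = -43)
(D*S)*P(6) = (32*(-43))*(-1) = -1376*(-1) = 1376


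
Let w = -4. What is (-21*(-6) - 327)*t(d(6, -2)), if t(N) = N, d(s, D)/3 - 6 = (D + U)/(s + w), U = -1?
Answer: -5427/2 ≈ -2713.5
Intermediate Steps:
d(s, D) = 18 + 3*(-1 + D)/(-4 + s) (d(s, D) = 18 + 3*((D - 1)/(s - 4)) = 18 + 3*((-1 + D)/(-4 + s)) = 18 + 3*(-1 + D)/(-4 + s))
(-21*(-6) - 327)*t(d(6, -2)) = (-21*(-6) - 327)*(3*(-25 - 2 + 6*6)/(-4 + 6)) = (126 - 327)*(3*(-25 - 2 + 36)/2) = -603*9/2 = -201*27/2 = -5427/2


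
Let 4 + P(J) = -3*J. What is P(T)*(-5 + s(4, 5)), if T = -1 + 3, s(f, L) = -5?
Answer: 100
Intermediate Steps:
T = 2
P(J) = -4 - 3*J
P(T)*(-5 + s(4, 5)) = (-4 - 3*2)*(-5 - 5) = (-4 - 6)*(-10) = -10*(-10) = 100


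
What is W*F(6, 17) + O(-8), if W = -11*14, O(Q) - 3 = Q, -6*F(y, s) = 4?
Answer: 293/3 ≈ 97.667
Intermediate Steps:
F(y, s) = -⅔ (F(y, s) = -⅙*4 = -⅔)
O(Q) = 3 + Q
W = -154
W*F(6, 17) + O(-8) = -154*(-⅔) + (3 - 8) = 308/3 - 5 = 293/3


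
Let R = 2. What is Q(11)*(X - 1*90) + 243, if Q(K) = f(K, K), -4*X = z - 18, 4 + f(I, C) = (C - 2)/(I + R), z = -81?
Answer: 23859/52 ≈ 458.83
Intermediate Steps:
f(I, C) = -4 + (-2 + C)/(2 + I) (f(I, C) = -4 + (C - 2)/(I + 2) = -4 + (-2 + C)/(2 + I))
X = 99/4 (X = -(-81 - 18)/4 = -1/4*(-99) = 99/4 ≈ 24.750)
Q(K) = (-10 - 3*K)/(2 + K) (Q(K) = (-10 + K - 4*K)/(2 + K) = (-10 - 3*K)/(2 + K))
Q(11)*(X - 1*90) + 243 = ((-10 - 3*11)/(2 + 11))*(99/4 - 1*90) + 243 = ((-10 - 33)/13)*(99/4 - 90) + 243 = ((1/13)*(-43))*(-261/4) + 243 = -43/13*(-261/4) + 243 = 11223/52 + 243 = 23859/52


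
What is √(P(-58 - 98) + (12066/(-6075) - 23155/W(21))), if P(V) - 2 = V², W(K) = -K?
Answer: √2524148347/315 ≈ 159.49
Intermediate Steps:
P(V) = 2 + V²
√(P(-58 - 98) + (12066/(-6075) - 23155/W(21))) = √((2 + (-58 - 98)²) + (12066/(-6075) - 23155/((-1*21)))) = √((2 + (-156)²) + (12066*(-1/6075) - 23155/(-21))) = √((2 + 24336) + (-4022/2025 - 23155*(-1/21))) = √(24338 + (-4022/2025 + 23155/21)) = √(24338 + 15601471/14175) = √(360592621/14175) = √2524148347/315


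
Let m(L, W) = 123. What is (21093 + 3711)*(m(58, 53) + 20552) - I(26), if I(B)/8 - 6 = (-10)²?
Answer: 512821852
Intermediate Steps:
I(B) = 848 (I(B) = 48 + 8*(-10)² = 48 + 8*100 = 48 + 800 = 848)
(21093 + 3711)*(m(58, 53) + 20552) - I(26) = (21093 + 3711)*(123 + 20552) - 1*848 = 24804*20675 - 848 = 512822700 - 848 = 512821852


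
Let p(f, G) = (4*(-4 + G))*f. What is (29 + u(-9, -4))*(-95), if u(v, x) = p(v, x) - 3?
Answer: -29830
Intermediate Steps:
p(f, G) = f*(-16 + 4*G) (p(f, G) = (-16 + 4*G)*f = f*(-16 + 4*G))
u(v, x) = -3 + 4*v*(-4 + x) (u(v, x) = 4*v*(-4 + x) - 3 = -3 + 4*v*(-4 + x))
(29 + u(-9, -4))*(-95) = (29 + (-3 + 4*(-9)*(-4 - 4)))*(-95) = (29 + (-3 + 4*(-9)*(-8)))*(-95) = (29 + (-3 + 288))*(-95) = (29 + 285)*(-95) = 314*(-95) = -29830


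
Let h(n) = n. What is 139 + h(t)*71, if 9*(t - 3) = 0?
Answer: 352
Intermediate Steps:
t = 3 (t = 3 + (⅑)*0 = 3 + 0 = 3)
139 + h(t)*71 = 139 + 3*71 = 139 + 213 = 352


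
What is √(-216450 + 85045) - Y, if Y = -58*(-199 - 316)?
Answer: -29870 + I*√131405 ≈ -29870.0 + 362.5*I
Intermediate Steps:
Y = 29870 (Y = -58*(-515) = 29870)
√(-216450 + 85045) - Y = √(-216450 + 85045) - 1*29870 = √(-131405) - 29870 = I*√131405 - 29870 = -29870 + I*√131405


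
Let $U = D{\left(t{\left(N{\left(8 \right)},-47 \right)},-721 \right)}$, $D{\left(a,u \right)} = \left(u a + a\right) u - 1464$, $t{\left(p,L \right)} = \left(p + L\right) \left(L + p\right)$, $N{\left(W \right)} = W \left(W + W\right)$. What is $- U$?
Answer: $-3405944856$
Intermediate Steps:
$N{\left(W \right)} = 2 W^{2}$ ($N{\left(W \right)} = W 2 W = 2 W^{2}$)
$t{\left(p,L \right)} = \left(L + p\right)^{2}$ ($t{\left(p,L \right)} = \left(L + p\right) \left(L + p\right) = \left(L + p\right)^{2}$)
$D{\left(a,u \right)} = -1464 + u \left(a + a u\right)$ ($D{\left(a,u \right)} = \left(a u + a\right) u - 1464 = \left(a + a u\right) u - 1464 = u \left(a + a u\right) - 1464 = -1464 + u \left(a + a u\right)$)
$U = 3405944856$ ($U = -1464 + \left(-47 + 2 \cdot 8^{2}\right)^{2} \left(-721\right) + \left(-47 + 2 \cdot 8^{2}\right)^{2} \left(-721\right)^{2} = -1464 + \left(-47 + 2 \cdot 64\right)^{2} \left(-721\right) + \left(-47 + 2 \cdot 64\right)^{2} \cdot 519841 = -1464 + \left(-47 + 128\right)^{2} \left(-721\right) + \left(-47 + 128\right)^{2} \cdot 519841 = -1464 + 81^{2} \left(-721\right) + 81^{2} \cdot 519841 = -1464 + 6561 \left(-721\right) + 6561 \cdot 519841 = -1464 - 4730481 + 3410676801 = 3405944856$)
$- U = \left(-1\right) 3405944856 = -3405944856$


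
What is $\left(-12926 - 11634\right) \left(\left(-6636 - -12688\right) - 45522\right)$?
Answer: $969383200$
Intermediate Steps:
$\left(-12926 - 11634\right) \left(\left(-6636 - -12688\right) - 45522\right) = - 24560 \left(\left(-6636 + 12688\right) - 45522\right) = - 24560 \left(6052 - 45522\right) = \left(-24560\right) \left(-39470\right) = 969383200$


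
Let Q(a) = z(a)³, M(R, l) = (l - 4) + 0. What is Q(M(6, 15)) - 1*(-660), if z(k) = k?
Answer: 1991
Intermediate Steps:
M(R, l) = -4 + l (M(R, l) = (-4 + l) + 0 = -4 + l)
Q(a) = a³
Q(M(6, 15)) - 1*(-660) = (-4 + 15)³ - 1*(-660) = 11³ + 660 = 1331 + 660 = 1991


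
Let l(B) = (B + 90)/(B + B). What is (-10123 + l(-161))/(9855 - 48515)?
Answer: 651907/2489704 ≈ 0.26184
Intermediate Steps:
l(B) = (90 + B)/(2*B) (l(B) = (90 + B)/((2*B)) = (90 + B)*(1/(2*B)) = (90 + B)/(2*B))
(-10123 + l(-161))/(9855 - 48515) = (-10123 + (1/2)*(90 - 161)/(-161))/(9855 - 48515) = (-10123 + (1/2)*(-1/161)*(-71))/(-38660) = (-10123 + 71/322)*(-1/38660) = -3259535/322*(-1/38660) = 651907/2489704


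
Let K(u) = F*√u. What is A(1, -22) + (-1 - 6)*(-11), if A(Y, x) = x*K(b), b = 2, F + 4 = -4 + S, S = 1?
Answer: 77 + 154*√2 ≈ 294.79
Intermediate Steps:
F = -7 (F = -4 + (-4 + 1) = -4 - 3 = -7)
K(u) = -7*√u
A(Y, x) = -7*x*√2 (A(Y, x) = x*(-7*√2) = -7*x*√2)
A(1, -22) + (-1 - 6)*(-11) = -7*(-22)*√2 + (-1 - 6)*(-11) = 154*√2 - 7*(-11) = 154*√2 + 77 = 77 + 154*√2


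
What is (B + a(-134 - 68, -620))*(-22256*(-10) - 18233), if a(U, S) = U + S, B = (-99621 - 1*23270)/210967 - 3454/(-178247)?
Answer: -6320213610202113399/37604234849 ≈ -1.6807e+8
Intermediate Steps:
B = -21176272059/37604234849 (B = (-99621 - 23270)*(1/210967) - 3454*(-1/178247) = -122891*1/210967 + 3454/178247 = -122891/210967 + 3454/178247 = -21176272059/37604234849 ≈ -0.56314)
a(U, S) = S + U
(B + a(-134 - 68, -620))*(-22256*(-10) - 18233) = (-21176272059/37604234849 + (-620 + (-134 - 68)))*(-22256*(-10) - 18233) = (-21176272059/37604234849 + (-620 - 202))*(222560 - 18233) = (-21176272059/37604234849 - 822)*204327 = -30931857317937/37604234849*204327 = -6320213610202113399/37604234849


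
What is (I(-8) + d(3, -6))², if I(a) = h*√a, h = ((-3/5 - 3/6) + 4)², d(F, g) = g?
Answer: (300 - 841*I*√2)²/2500 ≈ -529.83 - 285.44*I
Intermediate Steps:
h = 841/100 (h = ((-3*⅕ - 3*⅙) + 4)² = ((-⅗ - ½) + 4)² = (-11/10 + 4)² = (29/10)² = 841/100 ≈ 8.4100)
I(a) = 841*√a/100
(I(-8) + d(3, -6))² = (841*√(-8)/100 - 6)² = (841*(2*I*√2)/100 - 6)² = (841*I*√2/50 - 6)² = (-6 + 841*I*√2/50)²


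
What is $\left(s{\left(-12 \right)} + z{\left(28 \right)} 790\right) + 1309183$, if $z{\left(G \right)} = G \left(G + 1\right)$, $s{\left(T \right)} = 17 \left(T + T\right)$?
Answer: $1950255$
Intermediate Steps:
$s{\left(T \right)} = 34 T$ ($s{\left(T \right)} = 17 \cdot 2 T = 34 T$)
$z{\left(G \right)} = G \left(1 + G\right)$
$\left(s{\left(-12 \right)} + z{\left(28 \right)} 790\right) + 1309183 = \left(34 \left(-12\right) + 28 \left(1 + 28\right) 790\right) + 1309183 = \left(-408 + 28 \cdot 29 \cdot 790\right) + 1309183 = \left(-408 + 812 \cdot 790\right) + 1309183 = \left(-408 + 641480\right) + 1309183 = 641072 + 1309183 = 1950255$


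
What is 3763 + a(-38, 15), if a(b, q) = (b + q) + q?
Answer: 3755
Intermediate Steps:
a(b, q) = b + 2*q
3763 + a(-38, 15) = 3763 + (-38 + 2*15) = 3763 + (-38 + 30) = 3763 - 8 = 3755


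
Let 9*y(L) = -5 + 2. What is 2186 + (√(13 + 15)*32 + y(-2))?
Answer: 6557/3 + 64*√7 ≈ 2355.0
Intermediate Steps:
y(L) = -⅓ (y(L) = (-5 + 2)/9 = (⅑)*(-3) = -⅓)
2186 + (√(13 + 15)*32 + y(-2)) = 2186 + (√(13 + 15)*32 - ⅓) = 2186 + (√28*32 - ⅓) = 2186 + ((2*√7)*32 - ⅓) = 2186 + (64*√7 - ⅓) = 2186 + (-⅓ + 64*√7) = 6557/3 + 64*√7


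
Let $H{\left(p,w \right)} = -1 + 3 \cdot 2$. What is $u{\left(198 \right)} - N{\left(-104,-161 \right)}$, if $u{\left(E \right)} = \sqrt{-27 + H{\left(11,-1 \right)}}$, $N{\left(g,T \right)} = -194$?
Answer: $194 + i \sqrt{22} \approx 194.0 + 4.6904 i$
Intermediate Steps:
$H{\left(p,w \right)} = 5$ ($H{\left(p,w \right)} = -1 + 6 = 5$)
$u{\left(E \right)} = i \sqrt{22}$ ($u{\left(E \right)} = \sqrt{-27 + 5} = \sqrt{-22} = i \sqrt{22}$)
$u{\left(198 \right)} - N{\left(-104,-161 \right)} = i \sqrt{22} - -194 = i \sqrt{22} + 194 = 194 + i \sqrt{22}$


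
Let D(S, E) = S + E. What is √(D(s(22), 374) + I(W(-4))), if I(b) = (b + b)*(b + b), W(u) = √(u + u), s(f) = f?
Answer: 2*√91 ≈ 19.079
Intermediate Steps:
W(u) = √2*√u (W(u) = √(2*u) = √2*√u)
D(S, E) = E + S
I(b) = 4*b² (I(b) = (2*b)*(2*b) = 4*b²)
√(D(s(22), 374) + I(W(-4))) = √((374 + 22) + 4*(√2*√(-4))²) = √(396 + 4*(√2*(2*I))²) = √(396 + 4*(2*I*√2)²) = √(396 + 4*(-8)) = √(396 - 32) = √364 = 2*√91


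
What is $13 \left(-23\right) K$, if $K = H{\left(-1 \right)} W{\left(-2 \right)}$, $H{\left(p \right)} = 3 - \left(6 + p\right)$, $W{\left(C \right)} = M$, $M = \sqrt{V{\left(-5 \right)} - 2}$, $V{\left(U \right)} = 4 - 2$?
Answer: $0$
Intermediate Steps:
$V{\left(U \right)} = 2$ ($V{\left(U \right)} = 4 - 2 = 2$)
$M = 0$ ($M = \sqrt{2 - 2} = \sqrt{0} = 0$)
$W{\left(C \right)} = 0$
$H{\left(p \right)} = -3 - p$ ($H{\left(p \right)} = 3 - \left(6 + p\right) = -3 - p$)
$K = 0$ ($K = \left(-3 - -1\right) 0 = \left(-3 + 1\right) 0 = \left(-2\right) 0 = 0$)
$13 \left(-23\right) K = 13 \left(-23\right) 0 = \left(-299\right) 0 = 0$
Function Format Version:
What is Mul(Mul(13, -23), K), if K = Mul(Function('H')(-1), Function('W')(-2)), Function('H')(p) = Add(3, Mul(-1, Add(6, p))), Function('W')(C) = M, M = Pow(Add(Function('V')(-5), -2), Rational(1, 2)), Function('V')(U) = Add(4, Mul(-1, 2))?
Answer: 0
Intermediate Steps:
Function('V')(U) = 2 (Function('V')(U) = Add(4, -2) = 2)
M = 0 (M = Pow(Add(2, -2), Rational(1, 2)) = Pow(0, Rational(1, 2)) = 0)
Function('W')(C) = 0
Function('H')(p) = Add(-3, Mul(-1, p)) (Function('H')(p) = Add(3, Add(-6, Mul(-1, p))) = Add(-3, Mul(-1, p)))
K = 0 (K = Mul(Add(-3, Mul(-1, -1)), 0) = Mul(Add(-3, 1), 0) = Mul(-2, 0) = 0)
Mul(Mul(13, -23), K) = Mul(Mul(13, -23), 0) = Mul(-299, 0) = 0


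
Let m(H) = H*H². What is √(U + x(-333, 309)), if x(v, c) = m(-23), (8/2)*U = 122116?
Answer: √18362 ≈ 135.51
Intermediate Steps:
U = 30529 (U = (¼)*122116 = 30529)
m(H) = H³
x(v, c) = -12167 (x(v, c) = (-23)³ = -12167)
√(U + x(-333, 309)) = √(30529 - 12167) = √18362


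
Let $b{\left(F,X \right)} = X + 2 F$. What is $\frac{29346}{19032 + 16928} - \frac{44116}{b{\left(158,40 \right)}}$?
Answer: $- \frac{196995523}{1600220} \approx -123.11$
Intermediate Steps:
$\frac{29346}{19032 + 16928} - \frac{44116}{b{\left(158,40 \right)}} = \frac{29346}{19032 + 16928} - \frac{44116}{40 + 2 \cdot 158} = \frac{29346}{35960} - \frac{44116}{40 + 316} = 29346 \cdot \frac{1}{35960} - \frac{44116}{356} = \frac{14673}{17980} - \frac{11029}{89} = - \frac{196995523}{1600220}$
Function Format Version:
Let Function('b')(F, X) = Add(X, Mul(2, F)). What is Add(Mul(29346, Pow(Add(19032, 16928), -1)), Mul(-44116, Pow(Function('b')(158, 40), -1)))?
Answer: Rational(-196995523, 1600220) ≈ -123.11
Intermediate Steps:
Add(Mul(29346, Pow(Add(19032, 16928), -1)), Mul(-44116, Pow(Function('b')(158, 40), -1))) = Add(Mul(29346, Pow(Add(19032, 16928), -1)), Mul(-44116, Pow(Add(40, Mul(2, 158)), -1))) = Add(Mul(29346, Pow(35960, -1)), Mul(-44116, Pow(Add(40, 316), -1))) = Add(Mul(29346, Rational(1, 35960)), Mul(-44116, Pow(356, -1))) = Add(Rational(14673, 17980), Mul(-44116, Rational(1, 356))) = Add(Rational(14673, 17980), Rational(-11029, 89)) = Rational(-196995523, 1600220)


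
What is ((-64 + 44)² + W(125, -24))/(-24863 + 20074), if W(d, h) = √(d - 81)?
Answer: -400/4789 - 2*√11/4789 ≈ -0.084910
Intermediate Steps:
W(d, h) = √(-81 + d)
((-64 + 44)² + W(125, -24))/(-24863 + 20074) = ((-64 + 44)² + √(-81 + 125))/(-24863 + 20074) = ((-20)² + √44)/(-4789) = (400 + 2*√11)*(-1/4789) = -400/4789 - 2*√11/4789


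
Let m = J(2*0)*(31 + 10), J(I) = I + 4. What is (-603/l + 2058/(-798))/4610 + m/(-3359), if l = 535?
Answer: -3905843424/78702461675 ≈ -0.049628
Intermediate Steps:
J(I) = 4 + I
m = 164 (m = (4 + 2*0)*(31 + 10) = (4 + 0)*41 = 4*41 = 164)
(-603/l + 2058/(-798))/4610 + m/(-3359) = (-603/535 + 2058/(-798))/4610 + 164/(-3359) = (-603*1/535 + 2058*(-1/798))*(1/4610) + 164*(-1/3359) = (-603/535 - 49/19)*(1/4610) - 164/3359 = -37672/10165*1/4610 - 164/3359 = -18836/23430325 - 164/3359 = -3905843424/78702461675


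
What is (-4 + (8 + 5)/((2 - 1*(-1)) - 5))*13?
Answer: -273/2 ≈ -136.50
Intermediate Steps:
(-4 + (8 + 5)/((2 - 1*(-1)) - 5))*13 = (-4 + 13/((2 + 1) - 5))*13 = (-4 + 13/(3 - 5))*13 = (-4 + 13/(-2))*13 = (-4 + 13*(-1/2))*13 = (-4 - 13/2)*13 = -21/2*13 = -273/2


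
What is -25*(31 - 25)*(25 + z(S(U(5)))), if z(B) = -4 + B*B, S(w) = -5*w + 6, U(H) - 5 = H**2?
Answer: -3113550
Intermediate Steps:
U(H) = 5 + H**2
S(w) = 6 - 5*w
z(B) = -4 + B**2
-25*(31 - 25)*(25 + z(S(U(5)))) = -25*(31 - 25)*(25 + (-4 + (6 - 5*(5 + 5**2))**2)) = -150*(25 + (-4 + (6 - 5*(5 + 25))**2)) = -150*(25 + (-4 + (6 - 5*30)**2)) = -150*(25 + (-4 + (6 - 150)**2)) = -150*(25 + (-4 + (-144)**2)) = -150*(25 + (-4 + 20736)) = -150*(25 + 20732) = -150*20757 = -25*124542 = -3113550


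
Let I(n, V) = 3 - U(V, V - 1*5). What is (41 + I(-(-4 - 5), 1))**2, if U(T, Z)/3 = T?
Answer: 1681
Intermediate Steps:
U(T, Z) = 3*T
I(n, V) = 3 - 3*V
(41 + I(-(-4 - 5), 1))**2 = (41 + (3 - 3*1))**2 = (41 + (3 - 3))**2 = (41 + 0)**2 = 41**2 = 1681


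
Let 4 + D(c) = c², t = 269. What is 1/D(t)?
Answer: 1/72357 ≈ 1.3820e-5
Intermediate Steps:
D(c) = -4 + c²
1/D(t) = 1/(-4 + 269²) = 1/(-4 + 72361) = 1/72357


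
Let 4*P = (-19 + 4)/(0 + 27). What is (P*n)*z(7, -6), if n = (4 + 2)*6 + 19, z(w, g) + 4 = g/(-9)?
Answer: 1375/54 ≈ 25.463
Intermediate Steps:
z(w, g) = -4 - g/9 (z(w, g) = -4 + g/(-9) = -4 + g*(-⅑) = -4 - g/9)
P = -5/36 (P = ((-19 + 4)/(0 + 27))/4 = (-15/27)/4 = (-15*1/27)/4 = (¼)*(-5/9) = -5/36 ≈ -0.13889)
n = 55 (n = 6*6 + 19 = 36 + 19 = 55)
(P*n)*z(7, -6) = (-5/36*55)*(-4 - ⅑*(-6)) = -275*(-4 + ⅔)/36 = -275/36*(-10/3) = 1375/54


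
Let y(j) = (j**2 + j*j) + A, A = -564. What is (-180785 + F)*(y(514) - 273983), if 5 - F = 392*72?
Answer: -53054620380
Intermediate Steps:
F = -28219 (F = 5 - 392*72 = 5 - 1*28224 = 5 - 28224 = -28219)
y(j) = -564 + 2*j**2 (y(j) = (j**2 + j*j) - 564 = (j**2 + j**2) - 564 = 2*j**2 - 564 = -564 + 2*j**2)
(-180785 + F)*(y(514) - 273983) = (-180785 - 28219)*((-564 + 2*514**2) - 273983) = -209004*((-564 + 2*264196) - 273983) = -209004*((-564 + 528392) - 273983) = -209004*(527828 - 273983) = -209004*253845 = -53054620380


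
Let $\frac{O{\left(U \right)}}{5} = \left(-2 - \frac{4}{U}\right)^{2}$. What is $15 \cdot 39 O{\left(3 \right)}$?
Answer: $32500$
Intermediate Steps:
$O{\left(U \right)} = 5 \left(-2 - \frac{4}{U}\right)^{2}$
$15 \cdot 39 O{\left(3 \right)} = 15 \cdot 39 \frac{20 \left(2 + 3\right)^{2}}{9} = 585 \cdot 20 \cdot \frac{1}{9} \cdot 5^{2} = 585 \cdot 20 \cdot \frac{1}{9} \cdot 25 = 585 \cdot \frac{500}{9} = 32500$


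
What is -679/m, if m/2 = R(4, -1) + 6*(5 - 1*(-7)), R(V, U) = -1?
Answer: -679/142 ≈ -4.7817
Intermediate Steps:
m = 142 (m = 2*(-1 + 6*(5 - 1*(-7))) = 2*(-1 + 6*(5 + 7)) = 2*(-1 + 6*12) = 2*(-1 + 72) = 2*71 = 142)
-679/m = -679/142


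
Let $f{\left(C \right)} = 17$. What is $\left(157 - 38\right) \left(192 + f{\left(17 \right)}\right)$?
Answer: $24871$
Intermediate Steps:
$\left(157 - 38\right) \left(192 + f{\left(17 \right)}\right) = \left(157 - 38\right) \left(192 + 17\right) = \left(157 - 38\right) 209 = 119 \cdot 209 = 24871$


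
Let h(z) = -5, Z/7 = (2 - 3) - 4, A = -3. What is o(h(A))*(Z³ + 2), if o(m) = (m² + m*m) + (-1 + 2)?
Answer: -2186523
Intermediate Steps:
Z = -35 (Z = 7*((2 - 3) - 4) = 7*(-1 - 4) = 7*(-5) = -35)
o(m) = 1 + 2*m² (o(m) = (m² + m²) + 1 = 2*m² + 1 = 1 + 2*m²)
o(h(A))*(Z³ + 2) = (1 + 2*(-5)²)*((-35)³ + 2) = (1 + 2*25)*(-42875 + 2) = (1 + 50)*(-42873) = 51*(-42873) = -2186523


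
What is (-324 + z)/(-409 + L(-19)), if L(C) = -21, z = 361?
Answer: -37/430 ≈ -0.086046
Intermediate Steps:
(-324 + z)/(-409 + L(-19)) = (-324 + 361)/(-409 - 21) = 37/(-430) = 37*(-1/430) = -37/430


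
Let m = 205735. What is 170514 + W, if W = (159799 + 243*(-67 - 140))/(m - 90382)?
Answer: 19669410940/115353 ≈ 1.7052e+5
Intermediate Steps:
W = 109498/115353 (W = (159799 + 243*(-67 - 140))/(205735 - 90382) = (159799 + 243*(-207))/115353 = (159799 - 50301)*(1/115353) = 109498*(1/115353) = 109498/115353 ≈ 0.94924)
170514 + W = 170514 + 109498/115353 = 19669410940/115353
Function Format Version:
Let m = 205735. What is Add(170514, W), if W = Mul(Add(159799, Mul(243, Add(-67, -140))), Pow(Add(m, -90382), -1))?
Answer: Rational(19669410940, 115353) ≈ 1.7052e+5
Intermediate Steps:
W = Rational(109498, 115353) (W = Mul(Add(159799, Mul(243, Add(-67, -140))), Pow(Add(205735, -90382), -1)) = Mul(Add(159799, Mul(243, -207)), Pow(115353, -1)) = Mul(Add(159799, -50301), Rational(1, 115353)) = Mul(109498, Rational(1, 115353)) = Rational(109498, 115353) ≈ 0.94924)
Add(170514, W) = Add(170514, Rational(109498, 115353)) = Rational(19669410940, 115353)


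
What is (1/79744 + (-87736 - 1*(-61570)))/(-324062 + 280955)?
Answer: 2086581503/3437524608 ≈ 0.60700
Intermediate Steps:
(1/79744 + (-87736 - 1*(-61570)))/(-324062 + 280955) = (1/79744 + (-87736 + 61570))/(-43107) = (1/79744 - 26166)*(-1/43107) = -2086581503/79744*(-1/43107) = 2086581503/3437524608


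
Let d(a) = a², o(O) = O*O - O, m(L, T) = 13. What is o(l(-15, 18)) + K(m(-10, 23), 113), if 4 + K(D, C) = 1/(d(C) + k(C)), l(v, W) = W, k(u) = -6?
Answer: 3854427/12763 ≈ 302.00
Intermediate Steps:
o(O) = O² - O
K(D, C) = -4 + 1/(-6 + C²) (K(D, C) = -4 + 1/(C² - 6) = -4 + 1/(-6 + C²))
o(l(-15, 18)) + K(m(-10, 23), 113) = 18*(-1 + 18) + (25 - 4*113²)/(-6 + 113²) = 18*17 + (25 - 4*12769)/(-6 + 12769) = 306 + (25 - 51076)/12763 = 306 + (1/12763)*(-51051) = 306 - 51051/12763 = 3854427/12763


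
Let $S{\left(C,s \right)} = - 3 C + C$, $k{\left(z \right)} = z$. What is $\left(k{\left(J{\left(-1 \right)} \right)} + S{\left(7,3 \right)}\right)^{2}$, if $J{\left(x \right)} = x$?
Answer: $225$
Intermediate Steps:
$S{\left(C,s \right)} = - 2 C$
$\left(k{\left(J{\left(-1 \right)} \right)} + S{\left(7,3 \right)}\right)^{2} = \left(-1 - 14\right)^{2} = \left(-15\right)^{2} = 225$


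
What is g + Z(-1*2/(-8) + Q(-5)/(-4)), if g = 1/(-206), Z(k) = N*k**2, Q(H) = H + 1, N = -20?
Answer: -12877/412 ≈ -31.255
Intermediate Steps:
Q(H) = 1 + H
Z(k) = -20*k**2
g = -1/206 ≈ -0.0048544
g + Z(-1*2/(-8) + Q(-5)/(-4)) = -1/206 - 20*(-1*2/(-8) + (1 - 5)/(-4))**2 = -1/206 - 20*(-2*(-1/8) - 4*(-1/4))**2 = -1/206 - 20*(1/4 + 1)**2 = -1/206 - 20*(5/4)**2 = -1/206 - 20*25/16 = -1/206 - 125/4 = -12877/412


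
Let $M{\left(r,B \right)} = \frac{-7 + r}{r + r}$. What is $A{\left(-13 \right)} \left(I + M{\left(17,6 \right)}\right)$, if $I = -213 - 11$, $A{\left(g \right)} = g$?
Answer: $\frac{49439}{17} \approx 2908.2$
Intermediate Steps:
$I = -224$
$M{\left(r,B \right)} = \frac{-7 + r}{2 r}$
$A{\left(-13 \right)} \left(I + M{\left(17,6 \right)}\right) = - 13 \left(-224 + \frac{-7 + 17}{2 \cdot 17}\right) = - 13 \left(-224 + \frac{1}{2} \cdot \frac{1}{17} \cdot 10\right) = - 13 \left(-224 + \frac{5}{17}\right) = \left(-13\right) \left(- \frac{3803}{17}\right) = \frac{49439}{17}$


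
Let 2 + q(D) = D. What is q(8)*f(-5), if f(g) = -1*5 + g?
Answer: -60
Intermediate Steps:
f(g) = -5 + g
q(D) = -2 + D
q(8)*f(-5) = (-2 + 8)*(-5 - 5) = 6*(-10) = -60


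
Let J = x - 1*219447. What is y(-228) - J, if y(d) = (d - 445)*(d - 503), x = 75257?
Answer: 636153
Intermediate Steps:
y(d) = (-503 + d)*(-445 + d) (y(d) = (-445 + d)*(-503 + d) = (-503 + d)*(-445 + d))
J = -144190 (J = 75257 - 1*219447 = 75257 - 219447 = -144190)
y(-228) - J = (223835 + (-228)² - 948*(-228)) - 1*(-144190) = (223835 + 51984 + 216144) + 144190 = 491963 + 144190 = 636153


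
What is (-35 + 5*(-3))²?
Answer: 2500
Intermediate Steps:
(-35 + 5*(-3))² = (-35 - 15)² = (-50)² = 2500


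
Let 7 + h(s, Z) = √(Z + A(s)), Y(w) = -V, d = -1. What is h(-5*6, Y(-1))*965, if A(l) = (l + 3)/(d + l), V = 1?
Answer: -6755 + 1930*I*√31/31 ≈ -6755.0 + 346.64*I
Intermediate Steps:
A(l) = (3 + l)/(-1 + l) (A(l) = (l + 3)/(-1 + l) = (3 + l)/(-1 + l))
Y(w) = -1 (Y(w) = -1*1 = -1)
h(s, Z) = -7 + √(Z + (3 + s)/(-1 + s))
h(-5*6, Y(-1))*965 = (-7 + √((3 - 5*6 - (-1 - 5*6))/(-1 - 5*6)))*965 = (-7 + √((3 - 30 - (-1 - 30))/(-1 - 30)))*965 = (-7 + √((3 - 30 - 1*(-31))/(-31)))*965 = (-7 + √(-(3 - 30 + 31)/31))*965 = (-7 + √(-1/31*4))*965 = (-7 + √(-4/31))*965 = (-7 + 2*I*√31/31)*965 = -6755 + 1930*I*√31/31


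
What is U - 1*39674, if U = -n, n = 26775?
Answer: -66449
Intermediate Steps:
U = -26775 (U = -1*26775 = -26775)
U - 1*39674 = -26775 - 1*39674 = -26775 - 39674 = -66449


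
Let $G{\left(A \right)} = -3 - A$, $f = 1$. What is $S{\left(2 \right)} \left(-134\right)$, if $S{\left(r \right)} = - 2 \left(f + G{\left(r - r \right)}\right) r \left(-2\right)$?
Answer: $2144$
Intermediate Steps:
$S{\left(r \right)} = - 8 r$ ($S{\left(r \right)} = - 2 \left(1 - 3\right) r \left(-2\right) = \left(-2\right) \left(-2\right) r \left(-2\right) = 4 r \left(-2\right) = - 8 r$)
$S{\left(2 \right)} \left(-134\right) = \left(-8\right) 2 \left(-134\right) = \left(-16\right) \left(-134\right) = 2144$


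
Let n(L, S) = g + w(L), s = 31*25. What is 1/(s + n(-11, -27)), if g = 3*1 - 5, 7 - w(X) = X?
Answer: 1/791 ≈ 0.0012642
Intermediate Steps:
w(X) = 7 - X
g = -2 (g = 3 - 5 = -2)
s = 775
n(L, S) = 5 - L (n(L, S) = -2 + (7 - L) = 5 - L)
1/(s + n(-11, -27)) = 1/(775 + (5 - 1*(-11))) = 1/(775 + (5 + 11)) = 1/(775 + 16) = 1/791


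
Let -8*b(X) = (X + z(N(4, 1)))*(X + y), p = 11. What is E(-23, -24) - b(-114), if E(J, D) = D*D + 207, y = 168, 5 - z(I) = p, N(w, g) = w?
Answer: -27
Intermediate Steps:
z(I) = -6 (z(I) = 5 - 1*11 = 5 - 11 = -6)
E(J, D) = 207 + D**2 (E(J, D) = D**2 + 207 = 207 + D**2)
b(X) = -(-6 + X)*(168 + X)/8 (b(X) = -(X - 6)*(X + 168)/8 = -(-6 + X)*(168 + X)/8)
E(-23, -24) - b(-114) = (207 + (-24)**2) - (126 - 81/4*(-114) - 1/8*(-114)**2) = (207 + 576) - (126 + 4617/2 - 1/8*12996) = 783 - (126 + 4617/2 - 3249/2) = 783 - 1*810 = 783 - 810 = -27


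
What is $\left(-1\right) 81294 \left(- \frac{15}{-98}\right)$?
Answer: $- \frac{609705}{49} \approx -12443.0$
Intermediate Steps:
$\left(-1\right) 81294 \left(- \frac{15}{-98}\right) = - 81294 \left(\left(-15\right) \left(- \frac{1}{98}\right)\right) = \left(-81294\right) \frac{15}{98} = - \frac{609705}{49}$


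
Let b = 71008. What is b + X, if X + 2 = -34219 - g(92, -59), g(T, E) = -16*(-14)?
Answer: 36563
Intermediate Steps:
g(T, E) = 224
X = -34445 (X = -2 + (-34219 - 1*224) = -2 + (-34219 - 224) = -2 - 34443 = -34445)
b + X = 71008 - 34445 = 36563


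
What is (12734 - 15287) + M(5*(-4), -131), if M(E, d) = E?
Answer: -2573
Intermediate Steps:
(12734 - 15287) + M(5*(-4), -131) = (12734 - 15287) + 5*(-4) = -2553 - 20 = -2573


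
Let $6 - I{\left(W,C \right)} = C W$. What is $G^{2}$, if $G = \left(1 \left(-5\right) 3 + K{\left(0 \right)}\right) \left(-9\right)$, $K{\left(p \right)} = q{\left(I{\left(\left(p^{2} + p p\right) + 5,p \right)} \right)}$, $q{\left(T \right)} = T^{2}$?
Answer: $35721$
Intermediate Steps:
$I{\left(W,C \right)} = 6 - C W$
$K{\left(p \right)} = \left(6 - p \left(5 + 2 p^{2}\right)\right)^{2}$ ($K{\left(p \right)} = \left(6 - p \left(\left(p^{2} + p p\right) + 5\right)\right)^{2} = \left(6 - p \left(\left(p^{2} + p^{2}\right) + 5\right)\right)^{2} = \left(6 - p \left(2 p^{2} + 5\right)\right)^{2} = \left(6 - p \left(5 + 2 p^{2}\right)\right)^{2}$)
$G = -189$ ($G = \left(1 \left(-5\right) 3 + \left(-6 + 0 \left(5 + 2 \cdot 0^{2}\right)\right)^{2}\right) \left(-9\right) = \left(\left(-5\right) 3 + \left(-6 + 0 \left(5 + 2 \cdot 0\right)\right)^{2}\right) \left(-9\right) = \left(-15 + \left(-6 + 0 \left(5 + 0\right)\right)^{2}\right) \left(-9\right) = \left(-15 + \left(-6 + 0 \cdot 5\right)^{2}\right) \left(-9\right) = \left(-15 + \left(-6 + 0\right)^{2}\right) \left(-9\right) = \left(-15 + \left(-6\right)^{2}\right) \left(-9\right) = \left(-15 + 36\right) \left(-9\right) = 21 \left(-9\right) = -189$)
$G^{2} = \left(-189\right)^{2} = 35721$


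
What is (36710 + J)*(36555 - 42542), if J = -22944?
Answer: -82417042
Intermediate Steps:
(36710 + J)*(36555 - 42542) = (36710 - 22944)*(36555 - 42542) = 13766*(-5987) = -82417042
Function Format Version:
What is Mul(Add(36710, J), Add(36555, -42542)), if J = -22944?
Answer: -82417042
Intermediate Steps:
Mul(Add(36710, J), Add(36555, -42542)) = Mul(Add(36710, -22944), Add(36555, -42542)) = Mul(13766, -5987) = -82417042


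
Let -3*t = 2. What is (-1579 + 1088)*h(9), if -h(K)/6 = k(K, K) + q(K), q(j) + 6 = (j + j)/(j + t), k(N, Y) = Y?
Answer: 380034/25 ≈ 15201.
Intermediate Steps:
t = -⅔ (t = -⅓*2 = -⅔ ≈ -0.66667)
q(j) = -6 + 2*j/(-⅔ + j) (q(j) = -6 + (j + j)/(j - ⅔) = -6 + (2*j)/(-⅔ + j) = -6 + 2*j/(-⅔ + j))
h(K) = -6*K - 72*(1 - K)/(-2 + 3*K) (h(K) = -6*(K + 12*(1 - K)/(-2 + 3*K)) = -6*K - 72*(1 - K)/(-2 + 3*K))
(-1579 + 1088)*h(9) = (-1579 + 1088)*(6*(-12 - 3*9² + 14*9)/(-2 + 3*9)) = -2946*(-12 - 3*81 + 126)/(-2 + 27) = -2946*(-12 - 243 + 126)/25 = -2946*(-129)/25 = -491*(-774/25) = 380034/25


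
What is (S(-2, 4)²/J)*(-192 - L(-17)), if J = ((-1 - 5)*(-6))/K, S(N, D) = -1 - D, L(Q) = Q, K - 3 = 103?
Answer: -231875/18 ≈ -12882.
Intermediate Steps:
K = 106 (K = 3 + 103 = 106)
J = 18/53 (J = ((-1 - 5)*(-6))/106 = -6*(-6)*(1/106) = 36*(1/106) = 18/53 ≈ 0.33962)
(S(-2, 4)²/J)*(-192 - L(-17)) = ((-1 - 1*4)²/(18/53))*(-192 - 1*(-17)) = ((-1 - 4)²*(53/18))*(-192 + 17) = ((-5)²*(53/18))*(-175) = (25*(53/18))*(-175) = (1325/18)*(-175) = -231875/18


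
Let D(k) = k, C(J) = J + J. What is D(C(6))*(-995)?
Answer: -11940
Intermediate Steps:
C(J) = 2*J
D(C(6))*(-995) = (2*6)*(-995) = 12*(-995) = -11940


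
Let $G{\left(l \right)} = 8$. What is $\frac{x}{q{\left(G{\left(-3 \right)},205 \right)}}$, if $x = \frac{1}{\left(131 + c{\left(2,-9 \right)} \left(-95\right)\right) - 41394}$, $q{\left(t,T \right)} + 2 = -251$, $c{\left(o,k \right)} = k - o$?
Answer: $\frac{1}{10175154} \approx 9.8279 \cdot 10^{-8}$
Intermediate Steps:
$q{\left(t,T \right)} = -253$ ($q{\left(t,T \right)} = -2 - 251 = -253$)
$x = - \frac{1}{40218}$ ($x = \frac{1}{\left(131 + \left(-9 - 2\right) \left(-95\right)\right) - 41394} = \frac{1}{\left(131 - -1045\right) - 41394} = \frac{1}{\left(131 + 1045\right) - 41394} = \frac{1}{1176 - 41394} = \frac{1}{-40218} = - \frac{1}{40218} \approx -2.4864 \cdot 10^{-5}$)
$\frac{x}{q{\left(G{\left(-3 \right)},205 \right)}} = - \frac{1}{40218 \left(-253\right)} = \left(- \frac{1}{40218}\right) \left(- \frac{1}{253}\right) = \frac{1}{10175154}$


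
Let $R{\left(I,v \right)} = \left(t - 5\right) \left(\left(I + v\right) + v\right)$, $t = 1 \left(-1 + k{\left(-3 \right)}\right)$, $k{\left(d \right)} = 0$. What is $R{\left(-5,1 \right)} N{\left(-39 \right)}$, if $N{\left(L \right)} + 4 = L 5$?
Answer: $-3582$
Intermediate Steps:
$N{\left(L \right)} = -4 + 5 L$ ($N{\left(L \right)} = -4 + L 5 = -4 + 5 L$)
$t = -1$ ($t = 1 \left(-1 + 0\right) = 1 \left(-1\right) = -1$)
$R{\left(I,v \right)} = - 12 v - 6 I$ ($R{\left(I,v \right)} = \left(-1 - 5\right) \left(\left(I + v\right) + v\right) = - 6 \left(I + 2 v\right) = - 12 v - 6 I$)
$R{\left(-5,1 \right)} N{\left(-39 \right)} = \left(\left(-12\right) 1 - -30\right) \left(-4 + 5 \left(-39\right)\right) = \left(-12 + 30\right) \left(-4 - 195\right) = 18 \left(-199\right) = -3582$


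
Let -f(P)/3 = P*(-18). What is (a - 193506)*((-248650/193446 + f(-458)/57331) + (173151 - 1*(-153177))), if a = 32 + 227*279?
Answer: -21408822636644069843/504111483 ≈ -4.2468e+10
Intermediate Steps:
f(P) = 54*P (f(P) = -3*P*(-18) = -(-54)*P = 54*P)
a = 63365 (a = 32 + 63333 = 63365)
(a - 193506)*((-248650/193446 + f(-458)/57331) + (173151 - 1*(-153177))) = (63365 - 193506)*((-248650/193446 + (54*(-458))/57331) + (173151 - 1*(-153177))) = -130141*((-248650*1/193446 - 24732*1/57331) + (173151 + 153177)) = -130141*((-124325/96723 - 24732/57331) + 326328) = -130141*(-9519829811/5545226313 + 326328) = -130141*1809553092438853/5545226313 = -21408822636644069843/504111483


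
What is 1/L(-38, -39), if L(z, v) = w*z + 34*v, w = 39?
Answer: -1/2808 ≈ -0.00035613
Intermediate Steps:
L(z, v) = 34*v + 39*z (L(z, v) = 39*z + 34*v = 34*v + 39*z)
1/L(-38, -39) = 1/(34*(-39) + 39*(-38)) = 1/(-1326 - 1482) = 1/(-2808) = -1/2808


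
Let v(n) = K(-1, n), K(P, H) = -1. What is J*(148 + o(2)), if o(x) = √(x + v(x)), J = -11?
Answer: -1639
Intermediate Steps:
v(n) = -1
o(x) = √(-1 + x) (o(x) = √(x - 1) = √(-1 + x))
J*(148 + o(2)) = -11*(148 + √(-1 + 2)) = -11*(148 + √1) = -11*(148 + 1) = -11*149 = -1639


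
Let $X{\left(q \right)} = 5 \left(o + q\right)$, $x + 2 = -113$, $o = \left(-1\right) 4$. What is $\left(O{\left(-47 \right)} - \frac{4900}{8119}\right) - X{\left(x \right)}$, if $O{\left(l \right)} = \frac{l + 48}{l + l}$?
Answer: $\frac{453626951}{763186} \approx 594.39$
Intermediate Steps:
$o = -4$
$x = -115$ ($x = -2 - 113 = -115$)
$O{\left(l \right)} = \frac{48 + l}{2 l}$
$X{\left(q \right)} = -20 + 5 q$ ($X{\left(q \right)} = 5 \left(-4 + q\right) = -20 + 5 q$)
$\left(O{\left(-47 \right)} - \frac{4900}{8119}\right) - X{\left(x \right)} = \left(\frac{48 - 47}{2 \left(-47\right)} - \frac{4900}{8119}\right) - \left(-20 + 5 \left(-115\right)\right) = \left(\frac{1}{2} \left(- \frac{1}{47}\right) 1 - \frac{4900}{8119}\right) - \left(-20 - 575\right) = \left(- \frac{1}{94} - \frac{4900}{8119}\right) - -595 = - \frac{468719}{763186} + 595 = \frac{453626951}{763186}$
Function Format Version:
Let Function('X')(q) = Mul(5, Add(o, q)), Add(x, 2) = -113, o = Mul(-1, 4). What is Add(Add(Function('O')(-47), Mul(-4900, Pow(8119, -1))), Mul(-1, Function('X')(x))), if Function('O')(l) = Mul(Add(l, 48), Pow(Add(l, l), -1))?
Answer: Rational(453626951, 763186) ≈ 594.39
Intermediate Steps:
o = -4
x = -115 (x = Add(-2, -113) = -115)
Function('O')(l) = Mul(Rational(1, 2), Pow(l, -1), Add(48, l)) (Function('O')(l) = Mul(Add(48, l), Pow(Mul(2, l), -1)) = Mul(Add(48, l), Mul(Rational(1, 2), Pow(l, -1))) = Mul(Rational(1, 2), Pow(l, -1), Add(48, l)))
Function('X')(q) = Add(-20, Mul(5, q)) (Function('X')(q) = Mul(5, Add(-4, q)) = Add(-20, Mul(5, q)))
Add(Add(Function('O')(-47), Mul(-4900, Pow(8119, -1))), Mul(-1, Function('X')(x))) = Add(Add(Mul(Rational(1, 2), Pow(-47, -1), Add(48, -47)), Mul(-4900, Pow(8119, -1))), Mul(-1, Add(-20, Mul(5, -115)))) = Add(Add(Mul(Rational(1, 2), Rational(-1, 47), 1), Mul(-4900, Rational(1, 8119))), Mul(-1, Add(-20, -575))) = Add(Add(Rational(-1, 94), Rational(-4900, 8119)), Mul(-1, -595)) = Add(Rational(-468719, 763186), 595) = Rational(453626951, 763186)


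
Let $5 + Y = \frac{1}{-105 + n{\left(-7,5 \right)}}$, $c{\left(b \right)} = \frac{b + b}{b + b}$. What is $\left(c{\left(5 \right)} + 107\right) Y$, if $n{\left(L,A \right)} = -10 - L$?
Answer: $-541$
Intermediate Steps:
$c{\left(b \right)} = 1$ ($c{\left(b \right)} = \frac{2 b}{2 b} = 2 b \frac{1}{2 b} = 1$)
$Y = - \frac{541}{108}$ ($Y = -5 + \frac{1}{-105 - 3} = -5 + \frac{1}{-108} = -5 - \frac{1}{108} = - \frac{541}{108} \approx -5.0093$)
$\left(c{\left(5 \right)} + 107\right) Y = \left(1 + 107\right) \left(- \frac{541}{108}\right) = 108 \left(- \frac{541}{108}\right) = -541$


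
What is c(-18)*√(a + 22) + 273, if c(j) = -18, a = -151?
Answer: 273 - 18*I*√129 ≈ 273.0 - 204.44*I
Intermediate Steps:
c(-18)*√(a + 22) + 273 = -18*√(-151 + 22) + 273 = -18*I*√129 + 273 = 273 - 18*I*√129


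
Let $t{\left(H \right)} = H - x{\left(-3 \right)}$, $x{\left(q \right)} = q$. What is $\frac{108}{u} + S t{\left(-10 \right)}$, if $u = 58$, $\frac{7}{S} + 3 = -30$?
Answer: $\frac{3203}{957} \approx 3.3469$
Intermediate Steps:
$S = - \frac{7}{33}$ ($S = \frac{7}{-3 - 30} = \frac{7}{-33} = 7 \left(- \frac{1}{33}\right) = - \frac{7}{33} \approx -0.21212$)
$t{\left(H \right)} = 3 + H$ ($t{\left(H \right)} = H - -3 = H + 3 = 3 + H$)
$\frac{108}{u} + S t{\left(-10 \right)} = \frac{108}{58} - \frac{7 \left(3 - 10\right)}{33} = 108 \cdot \frac{1}{58} - - \frac{49}{33} = \frac{54}{29} + \frac{49}{33} = \frac{3203}{957}$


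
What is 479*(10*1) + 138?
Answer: 4928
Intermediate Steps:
479*(10*1) + 138 = 479*10 + 138 = 4790 + 138 = 4928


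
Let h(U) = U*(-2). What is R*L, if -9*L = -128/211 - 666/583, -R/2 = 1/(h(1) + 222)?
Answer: -21515/12178287 ≈ -0.0017667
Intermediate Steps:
h(U) = -2*U
R = -1/110 (R = -2/(-2*1 + 222) = -2/(-2 + 222) = -2/220 = -2*1/220 = -1/110 ≈ -0.0090909)
L = 215150/1107117 (L = -(-128/211 - 666/583)/9 = -1/9*(-215150/123013) = 215150/1107117 ≈ 0.19433)
R*L = -1/110*215150/1107117 = -21515/12178287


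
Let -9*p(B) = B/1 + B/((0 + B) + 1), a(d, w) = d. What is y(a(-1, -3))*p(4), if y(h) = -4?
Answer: 32/15 ≈ 2.1333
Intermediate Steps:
p(B) = -B/9 - B/(9*(1 + B)) (p(B) = -(B/1 + B/((0 + B) + 1))/9 = -(B*1 + B/(B + 1))/9 = -(B + B/(1 + B))/9 = -B/9 - B/(9*(1 + B)))
y(a(-1, -3))*p(4) = -(-4)*4*(2 + 4)/(9 + 9*4) = -(-4)*4*6/(9 + 36) = -(-4)*4*6/45 = -4*(-8/15) = 32/15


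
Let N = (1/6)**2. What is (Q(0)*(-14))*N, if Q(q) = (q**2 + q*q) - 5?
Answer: 35/18 ≈ 1.9444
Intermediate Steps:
Q(q) = -5 + 2*q**2 (Q(q) = (q**2 + q**2) - 5 = 2*q**2 - 5 = -5 + 2*q**2)
N = 1/36 (N = (1/6)**2 = 1/36 ≈ 0.027778)
(Q(0)*(-14))*N = ((-5 + 2*0**2)*(-14))*(1/36) = ((-5 + 2*0)*(-14))*(1/36) = ((-5 + 0)*(-14))*(1/36) = -5*(-14)*(1/36) = 70*(1/36) = 35/18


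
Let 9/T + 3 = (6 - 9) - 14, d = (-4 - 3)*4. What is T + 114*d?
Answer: -63849/20 ≈ -3192.4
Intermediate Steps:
d = -28 (d = -7*4 = -28)
T = -9/20 (T = 9/(-3 + ((6 - 9) - 14)) = 9/(-3 + (-3 - 14)) = 9/(-3 - 17) = 9/(-20) = 9*(-1/20) = -9/20 ≈ -0.45000)
T + 114*d = -9/20 + 114*(-28) = -9/20 - 3192 = -63849/20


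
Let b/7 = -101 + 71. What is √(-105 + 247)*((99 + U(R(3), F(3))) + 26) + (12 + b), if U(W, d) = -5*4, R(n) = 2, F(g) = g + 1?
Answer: -198 + 105*√142 ≈ 1053.2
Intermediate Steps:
F(g) = 1 + g
b = -210 (b = 7*(-101 + 71) = 7*(-30) = -210)
U(W, d) = -20
√(-105 + 247)*((99 + U(R(3), F(3))) + 26) + (12 + b) = √(-105 + 247)*((99 - 20) + 26) + (12 - 210) = √142*(79 + 26) - 198 = √142*105 - 198 = 105*√142 - 198 = -198 + 105*√142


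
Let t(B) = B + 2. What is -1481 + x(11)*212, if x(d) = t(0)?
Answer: -1057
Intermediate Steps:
t(B) = 2 + B
x(d) = 2 (x(d) = 2 + 0 = 2)
-1481 + x(11)*212 = -1481 + 2*212 = -1481 + 424 = -1057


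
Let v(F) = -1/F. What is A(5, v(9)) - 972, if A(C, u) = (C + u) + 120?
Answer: -7624/9 ≈ -847.11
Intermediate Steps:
A(C, u) = 120 + C + u
A(5, v(9)) - 972 = (120 + 5 - 1/9) - 972 = 1124/9 - 972 = -7624/9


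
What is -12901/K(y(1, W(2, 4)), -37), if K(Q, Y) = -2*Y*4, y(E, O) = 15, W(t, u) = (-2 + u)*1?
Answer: -12901/296 ≈ -43.584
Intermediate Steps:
W(t, u) = -2 + u
K(Q, Y) = -8*Y
-12901/K(y(1, W(2, 4)), -37) = -12901/((-8*(-37))) = -12901/296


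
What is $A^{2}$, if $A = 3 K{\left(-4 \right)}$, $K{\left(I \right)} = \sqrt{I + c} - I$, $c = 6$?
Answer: $162 + 72 \sqrt{2} \approx 263.82$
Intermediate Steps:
$K{\left(I \right)} = \sqrt{6 + I} - I$ ($K{\left(I \right)} = \sqrt{I + 6} - I = \sqrt{6 + I} - I$)
$A = 12 + 3 \sqrt{2}$ ($A = 3 \left(\sqrt{6 - 4} - -4\right) = 3 \left(\sqrt{2} + 4\right) = 3 \left(4 + \sqrt{2}\right) = 12 + 3 \sqrt{2} \approx 16.243$)
$A^{2} = \left(12 + 3 \sqrt{2}\right)^{2}$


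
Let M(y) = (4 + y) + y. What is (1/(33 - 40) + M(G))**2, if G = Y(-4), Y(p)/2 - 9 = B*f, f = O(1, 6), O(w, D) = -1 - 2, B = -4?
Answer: 378225/49 ≈ 7718.9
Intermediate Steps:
O(w, D) = -3
f = -3
Y(p) = 42 (Y(p) = 18 + 2*(-4*(-3)) = 18 + 2*12 = 18 + 24 = 42)
G = 42
M(y) = 4 + 2*y
(1/(33 - 40) + M(G))**2 = (1/(33 - 40) + (4 + 2*42))**2 = (1/(-7) + (4 + 84))**2 = (-1/7 + 88)**2 = (615/7)**2 = 378225/49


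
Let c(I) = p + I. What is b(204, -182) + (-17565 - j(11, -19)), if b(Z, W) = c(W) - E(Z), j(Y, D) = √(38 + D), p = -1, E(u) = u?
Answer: -17952 - √19 ≈ -17956.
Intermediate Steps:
c(I) = -1 + I
b(Z, W) = -1 + W - Z (b(Z, W) = (-1 + W) - Z = -1 + W - Z)
b(204, -182) + (-17565 - j(11, -19)) = (-1 - 182 - 1*204) + (-17565 - √(38 - 19)) = (-1 - 182 - 204) + (-17565 - √19) = -387 + (-17565 - √19) = -17952 - √19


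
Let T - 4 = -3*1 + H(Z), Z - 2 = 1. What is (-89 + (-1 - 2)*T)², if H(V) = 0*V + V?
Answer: 10201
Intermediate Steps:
Z = 3 (Z = 2 + 1 = 3)
H(V) = V (H(V) = 0 + V = V)
T = 4 (T = 4 + (-3*1 + 3) = 4 + (-3 + 3) = 4 + 0 = 4)
(-89 + (-1 - 2)*T)² = (-89 + (-1 - 2)*4)² = (-89 - 3*4)² = (-89 - 12)² = (-101)² = 10201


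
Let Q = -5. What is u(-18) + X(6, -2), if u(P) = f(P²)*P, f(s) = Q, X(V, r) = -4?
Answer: 86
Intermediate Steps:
f(s) = -5
u(P) = -5*P
u(-18) + X(6, -2) = -5*(-18) - 4 = 90 - 4 = 86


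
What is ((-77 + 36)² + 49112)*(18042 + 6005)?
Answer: 1221419271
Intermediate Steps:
((-77 + 36)² + 49112)*(18042 + 6005) = ((-41)² + 49112)*24047 = (1681 + 49112)*24047 = 50793*24047 = 1221419271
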